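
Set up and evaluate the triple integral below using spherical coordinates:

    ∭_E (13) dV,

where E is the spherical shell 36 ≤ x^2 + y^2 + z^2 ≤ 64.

In spherical coordinates, x = ρ sin(φ) cos(θ), y = ρ sin(φ) sin(θ), z = ρ cos(φ), and dV = ρ^2 sin(φ) dρ dφ dθ.

The integrand becomes 13, so

    ∭_E (13) dV = ∫_{0}^{2π} ∫_{0}^{π} ∫_{6}^{8} (13) · ρ^2 sin(φ) dρ dφ dθ.

Inner (ρ): 3848sin(φ)/3.
Middle (φ): 7696/3.
Outer (θ): 15392π/3.

Therefore the triple integral equals 15392π/3.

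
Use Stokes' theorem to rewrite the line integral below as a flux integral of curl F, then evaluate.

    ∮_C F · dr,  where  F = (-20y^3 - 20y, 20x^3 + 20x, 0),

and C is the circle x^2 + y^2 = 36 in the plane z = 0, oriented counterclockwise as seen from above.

Let S be the flat disk x^2 + y^2 ≤ 36 in the plane z = 0, with upward unit normal n̂ = ẑ. By Stokes' theorem,

    ∮_C F · dr = ∬_S (∇ × F) · n̂ dS = ∬_D (curl F)_z dA,

where D is the disk x^2 + y^2 ≤ 36.

Compute the curl of F = (-20y^3 - 20y, 20x^3 + 20x, 0):
    (∇ × F)_x = ∂F_z/∂y - ∂F_y/∂z = 0,
    (∇ × F)_y = ∂F_x/∂z - ∂F_z/∂x = 0,
    (∇ × F)_z = ∂F_y/∂x - ∂F_x/∂y = 60x^2 + 60y^2 + 40.

On z = 0, (curl F)_z = 60x^2 + 60y^2 + 40.

Convert to polar (x = r cos θ, y = r sin θ, dA = r dr dθ); the integrand becomes 60r^2 + 40, so

    ∬_D (curl F)_z dA = ∫_0^{2π} ∫_0^{6} (60r^2 + 40) · r dr dθ.

Inner (r from 0 to 6): 20160.
Outer (θ from 0 to 2π): 40320π.

Therefore ∮_C F · dr = 40320π.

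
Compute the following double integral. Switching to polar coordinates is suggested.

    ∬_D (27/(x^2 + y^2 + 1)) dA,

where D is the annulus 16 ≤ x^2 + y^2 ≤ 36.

The region D is 4 ≤ r ≤ 6, 0 ≤ θ ≤ 2π in polar coordinates, where x = r cos(θ), y = r sin(θ), and dA = r dr dθ.

Under the substitution, the integrand becomes 27/(r^2 + 1), so

    ∬_D (27/(x^2 + y^2 + 1)) dA = ∫_{0}^{2π} ∫_{4}^{6} (27/(r^2 + 1)) · r dr dθ.

Inner integral (in r): ∫_{4}^{6} (27/(r^2 + 1)) · r dr = log(243569224216081305397sqrt(629)/168377826559400929).

Outer integral (in θ): ∫_{0}^{2π} (log(243569224216081305397sqrt(629)/168377826559400929)) dθ = log((243569224216081305397sqrt(629)/168377826559400929)^(2π)).

Therefore ∬_D (27/(x^2 + y^2 + 1)) dA = log((243569224216081305397sqrt(629)/168377826559400929)^(2π)).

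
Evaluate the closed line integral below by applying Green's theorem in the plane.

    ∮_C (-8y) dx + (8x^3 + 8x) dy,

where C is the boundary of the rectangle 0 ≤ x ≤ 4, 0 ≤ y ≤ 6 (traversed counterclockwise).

Green's theorem converts the closed line integral into a double integral over the enclosed region D:

    ∮_C P dx + Q dy = ∬_D (∂Q/∂x - ∂P/∂y) dA.

Here P = -8y, Q = 8x^3 + 8x, so

    ∂Q/∂x = 24x^2 + 8,    ∂P/∂y = -8,
    ∂Q/∂x - ∂P/∂y = 24x^2 + 16.

D is the region 0 ≤ x ≤ 4, 0 ≤ y ≤ 6. Evaluating the double integral:

    ∬_D (24x^2 + 16) dA = ∫_0^{4} ∫_0^{6} (24x^2 + 16) dy dx.

Inner (y from 0 to 6): 144x^2 + 96.
Outer (x from 0 to 4): 3456.

Therefore ∮_C P dx + Q dy = 3456.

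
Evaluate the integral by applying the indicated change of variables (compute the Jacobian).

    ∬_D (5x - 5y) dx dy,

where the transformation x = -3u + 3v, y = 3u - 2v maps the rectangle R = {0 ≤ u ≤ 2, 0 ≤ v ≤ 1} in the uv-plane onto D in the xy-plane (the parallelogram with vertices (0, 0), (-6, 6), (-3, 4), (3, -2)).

Compute the Jacobian determinant of (x, y) with respect to (u, v):

    ∂(x,y)/∂(u,v) = | -3  3 | = (-3)(-2) - (3)(3) = -3.
                   | 3  -2 |

Its absolute value is |J| = 3 (the area scaling factor).

Substituting x = -3u + 3v, y = 3u - 2v into the integrand,

    5x - 5y → -30u + 25v,

so the integral becomes

    ∬_R (-30u + 25v) · |J| du dv = ∫_0^2 ∫_0^1 (-90u + 75v) dv du.

Inner (v): 75/2 - 90u.
Outer (u): -105.

Therefore ∬_D (5x - 5y) dx dy = -105.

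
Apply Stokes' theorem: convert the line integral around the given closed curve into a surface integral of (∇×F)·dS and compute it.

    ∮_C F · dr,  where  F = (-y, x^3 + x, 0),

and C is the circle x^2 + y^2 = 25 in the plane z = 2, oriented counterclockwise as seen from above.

Let S be the flat disk x^2 + y^2 ≤ 25 in the plane z = 2, with upward unit normal n̂ = ẑ. By Stokes' theorem,

    ∮_C F · dr = ∬_S (∇ × F) · n̂ dS = ∬_D (curl F)_z dA,

where D is the disk x^2 + y^2 ≤ 25.

Compute the curl of F = (-y, x^3 + x, 0):
    (∇ × F)_x = ∂F_z/∂y - ∂F_y/∂z = 0,
    (∇ × F)_y = ∂F_x/∂z - ∂F_z/∂x = 0,
    (∇ × F)_z = ∂F_y/∂x - ∂F_x/∂y = 3x^2 + 2.

On z = 2, (curl F)_z = 3x^2 + 2.

Convert to polar (x = r cos θ, y = r sin θ, dA = r dr dθ); the integrand becomes 3r^2cos(θ)^2 + 2, so

    ∬_D (curl F)_z dA = ∫_0^{2π} ∫_0^{5} (3r^2cos(θ)^2 + 2) · r dr dθ.

Inner (r from 0 to 5): 1875cos(θ)^2/4 + 25.
Outer (θ from 0 to 2π): 2075π/4.

Therefore ∮_C F · dr = 2075π/4.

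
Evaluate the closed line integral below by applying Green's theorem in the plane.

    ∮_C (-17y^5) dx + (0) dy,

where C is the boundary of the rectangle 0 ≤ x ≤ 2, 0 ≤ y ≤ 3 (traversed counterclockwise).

Green's theorem converts the closed line integral into a double integral over the enclosed region D:

    ∮_C P dx + Q dy = ∬_D (∂Q/∂x - ∂P/∂y) dA.

Here P = -17y^5, Q = 0, so

    ∂Q/∂x = 0,    ∂P/∂y = -85y^4,
    ∂Q/∂x - ∂P/∂y = 85y^4.

D is the region 0 ≤ x ≤ 2, 0 ≤ y ≤ 3. Evaluating the double integral:

    ∬_D (85y^4) dA = ∫_0^{2} ∫_0^{3} (85y^4) dy dx.

Inner (y from 0 to 3): 4131.
Outer (x from 0 to 2): 8262.

Therefore ∮_C P dx + Q dy = 8262.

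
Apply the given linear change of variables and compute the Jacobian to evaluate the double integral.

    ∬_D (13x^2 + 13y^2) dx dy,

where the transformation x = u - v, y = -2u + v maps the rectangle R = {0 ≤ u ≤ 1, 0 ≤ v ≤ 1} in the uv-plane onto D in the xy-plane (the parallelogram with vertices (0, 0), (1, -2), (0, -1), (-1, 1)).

Compute the Jacobian determinant of (x, y) with respect to (u, v):

    ∂(x,y)/∂(u,v) = | 1  -1 | = (1)(1) - (-1)(-2) = -1.
                   | -2  1 |

Its absolute value is |J| = 1 (the area scaling factor).

Substituting x = u - v, y = -2u + v into the integrand,

    13x^2 + 13y^2 → 65u^2 - 78u v + 26v^2,

so the integral becomes

    ∬_R (65u^2 - 78u v + 26v^2) · |J| du dv = ∫_0^1 ∫_0^1 (65u^2 - 78u v + 26v^2) dv du.

Inner (v): 65u^2 - 39u + 26/3.
Outer (u): 65/6.

Therefore ∬_D (13x^2 + 13y^2) dx dy = 65/6.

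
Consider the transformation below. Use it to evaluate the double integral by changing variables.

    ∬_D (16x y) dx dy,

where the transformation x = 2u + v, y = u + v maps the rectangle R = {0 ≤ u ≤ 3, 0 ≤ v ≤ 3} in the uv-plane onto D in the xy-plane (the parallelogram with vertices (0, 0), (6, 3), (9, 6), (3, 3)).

Compute the Jacobian determinant of (x, y) with respect to (u, v):

    ∂(x,y)/∂(u,v) = | 2  1 | = (2)(1) - (1)(1) = 1.
                   | 1  1 |

Its absolute value is |J| = 1 (the area scaling factor).

Substituting x = 2u + v, y = u + v into the integrand,

    16x y → 32u^2 + 48u v + 16v^2,

so the integral becomes

    ∬_R (32u^2 + 48u v + 16v^2) · |J| du dv = ∫_0^3 ∫_0^3 (32u^2 + 48u v + 16v^2) dv du.

Inner (v): 96u^2 + 216u + 144.
Outer (u): 2268.

Therefore ∬_D (16x y) dx dy = 2268.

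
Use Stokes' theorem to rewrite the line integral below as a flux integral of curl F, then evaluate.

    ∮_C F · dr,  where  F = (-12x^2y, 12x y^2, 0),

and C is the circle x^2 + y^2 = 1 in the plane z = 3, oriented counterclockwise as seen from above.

Let S be the flat disk x^2 + y^2 ≤ 1 in the plane z = 3, with upward unit normal n̂ = ẑ. By Stokes' theorem,

    ∮_C F · dr = ∬_S (∇ × F) · n̂ dS = ∬_D (curl F)_z dA,

where D is the disk x^2 + y^2 ≤ 1.

Compute the curl of F = (-12x^2y, 12x y^2, 0):
    (∇ × F)_x = ∂F_z/∂y - ∂F_y/∂z = 0,
    (∇ × F)_y = ∂F_x/∂z - ∂F_z/∂x = 0,
    (∇ × F)_z = ∂F_y/∂x - ∂F_x/∂y = 12x^2 + 12y^2.

On z = 3, (curl F)_z = 12x^2 + 12y^2.

Convert to polar (x = r cos θ, y = r sin θ, dA = r dr dθ); the integrand becomes 12r^2, so

    ∬_D (curl F)_z dA = ∫_0^{2π} ∫_0^{1} (12r^2) · r dr dθ.

Inner (r from 0 to 1): 3.
Outer (θ from 0 to 2π): 6π.

Therefore ∮_C F · dr = 6π.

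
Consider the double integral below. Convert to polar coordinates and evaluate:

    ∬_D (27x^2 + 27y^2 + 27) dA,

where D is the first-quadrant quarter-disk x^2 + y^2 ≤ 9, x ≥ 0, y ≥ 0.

The region D is 0 ≤ r ≤ 3, 0 ≤ θ ≤ π/2 in polar coordinates, where x = r cos(θ), y = r sin(θ), and dA = r dr dθ.

Under the substitution, the integrand becomes 27r^2 + 27, so

    ∬_D (27x^2 + 27y^2 + 27) dA = ∫_{0}^{π/2} ∫_{0}^{3} (27r^2 + 27) · r dr dθ.

Inner integral (in r): ∫_{0}^{3} (27r^2 + 27) · r dr = 2673/4.

Outer integral (in θ): ∫_{0}^{π/2} (2673/4) dθ = 2673π/8.

Therefore ∬_D (27x^2 + 27y^2 + 27) dA = 2673π/8.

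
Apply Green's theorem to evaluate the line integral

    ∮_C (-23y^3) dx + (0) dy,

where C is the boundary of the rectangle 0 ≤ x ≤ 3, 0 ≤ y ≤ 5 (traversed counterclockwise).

Green's theorem converts the closed line integral into a double integral over the enclosed region D:

    ∮_C P dx + Q dy = ∬_D (∂Q/∂x - ∂P/∂y) dA.

Here P = -23y^3, Q = 0, so

    ∂Q/∂x = 0,    ∂P/∂y = -69y^2,
    ∂Q/∂x - ∂P/∂y = 69y^2.

D is the region 0 ≤ x ≤ 3, 0 ≤ y ≤ 5. Evaluating the double integral:

    ∬_D (69y^2) dA = ∫_0^{3} ∫_0^{5} (69y^2) dy dx.

Inner (y from 0 to 5): 2875.
Outer (x from 0 to 3): 8625.

Therefore ∮_C P dx + Q dy = 8625.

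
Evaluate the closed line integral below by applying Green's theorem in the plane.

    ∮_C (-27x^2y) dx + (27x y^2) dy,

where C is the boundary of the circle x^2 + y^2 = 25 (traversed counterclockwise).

Green's theorem converts the closed line integral into a double integral over the enclosed region D:

    ∮_C P dx + Q dy = ∬_D (∂Q/∂x - ∂P/∂y) dA.

Here P = -27x^2y, Q = 27x y^2, so

    ∂Q/∂x = 27y^2,    ∂P/∂y = -27x^2,
    ∂Q/∂x - ∂P/∂y = 27x^2 + 27y^2.

D is the region x^2 + y^2 ≤ 25. Evaluating the double integral:

In polar coordinates (x = r cos θ, y = r sin θ, dA = r dr dθ) the integrand becomes 27r^2, so

    ∬_D (27x^2 + 27y^2) dA = ∫_0^{2π} ∫_0^{5} (27r^2) · r dr dθ.

Inner (r from 0 to 5): 16875/4.
Outer (θ from 0 to 2π): 16875π/2.

Therefore ∮_C P dx + Q dy = 16875π/2.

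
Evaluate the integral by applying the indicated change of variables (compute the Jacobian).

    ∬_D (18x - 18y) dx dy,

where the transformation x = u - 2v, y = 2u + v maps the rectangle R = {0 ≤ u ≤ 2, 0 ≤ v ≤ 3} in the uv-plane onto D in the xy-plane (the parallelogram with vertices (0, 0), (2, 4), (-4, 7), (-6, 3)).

Compute the Jacobian determinant of (x, y) with respect to (u, v):

    ∂(x,y)/∂(u,v) = | 1  -2 | = (1)(1) - (-2)(2) = 5.
                   | 2  1 |

Its absolute value is |J| = 5 (the area scaling factor).

Substituting x = u - 2v, y = 2u + v into the integrand,

    18x - 18y → -18u - 54v,

so the integral becomes

    ∬_R (-18u - 54v) · |J| du dv = ∫_0^2 ∫_0^3 (-90u - 270v) dv du.

Inner (v): -270u - 1215.
Outer (u): -2970.

Therefore ∬_D (18x - 18y) dx dy = -2970.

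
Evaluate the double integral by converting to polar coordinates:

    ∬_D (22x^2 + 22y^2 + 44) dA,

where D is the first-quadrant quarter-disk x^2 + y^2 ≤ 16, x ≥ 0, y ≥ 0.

The region D is 0 ≤ r ≤ 4, 0 ≤ θ ≤ π/2 in polar coordinates, where x = r cos(θ), y = r sin(θ), and dA = r dr dθ.

Under the substitution, the integrand becomes 22r^2 + 44, so

    ∬_D (22x^2 + 22y^2 + 44) dA = ∫_{0}^{π/2} ∫_{0}^{4} (22r^2 + 44) · r dr dθ.

Inner integral (in r): ∫_{0}^{4} (22r^2 + 44) · r dr = 1760.

Outer integral (in θ): ∫_{0}^{π/2} (1760) dθ = 880π.

Therefore ∬_D (22x^2 + 22y^2 + 44) dA = 880π.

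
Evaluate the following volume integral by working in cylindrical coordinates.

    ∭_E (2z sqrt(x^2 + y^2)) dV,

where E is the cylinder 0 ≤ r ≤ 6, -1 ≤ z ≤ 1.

In cylindrical coordinates, x = r cos(θ), y = r sin(θ), z = z, and dV = r dr dθ dz.

The integrand becomes 2r z, so

    ∭_E (2z sqrt(x^2 + y^2)) dV = ∫_{0}^{2π} ∫_{0}^{6} ∫_{-1}^{1} (2r z) · r dz dr dθ.

Inner (z): 0.
Middle (r from 0 to 6): 0.
Outer (θ): 0.

Therefore the triple integral equals 0.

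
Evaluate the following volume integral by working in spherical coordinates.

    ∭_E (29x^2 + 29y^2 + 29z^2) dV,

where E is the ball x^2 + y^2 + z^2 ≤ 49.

In spherical coordinates, x = ρ sin(φ) cos(θ), y = ρ sin(φ) sin(θ), z = ρ cos(φ), and dV = ρ^2 sin(φ) dρ dφ dθ.

The integrand becomes 29ρ^2, so

    ∭_E (29x^2 + 29y^2 + 29z^2) dV = ∫_{0}^{2π} ∫_{0}^{π} ∫_{0}^{7} (29ρ^2) · ρ^2 sin(φ) dρ dφ dθ.

Inner (ρ): 487403sin(φ)/5.
Middle (φ): 974806/5.
Outer (θ): 1949612π/5.

Therefore the triple integral equals 1949612π/5.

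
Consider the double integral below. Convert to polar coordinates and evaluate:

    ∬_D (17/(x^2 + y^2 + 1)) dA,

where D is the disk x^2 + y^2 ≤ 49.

The region D is 0 ≤ r ≤ 7, 0 ≤ θ ≤ 2π in polar coordinates, where x = r cos(θ), y = r sin(θ), and dA = r dr dθ.

Under the substitution, the integrand becomes 17/(r^2 + 1), so

    ∬_D (17/(x^2 + y^2 + 1)) dA = ∫_{0}^{2π} ∫_{0}^{7} (17/(r^2 + 1)) · r dr dθ.

Inner integral (in r): ∫_{0}^{7} (17/(r^2 + 1)) · r dr = 17log(50)/2.

Outer integral (in θ): ∫_{0}^{2π} (17log(50)/2) dθ = 17π log(50).

Therefore ∬_D (17/(x^2 + y^2 + 1)) dA = 17π log(50).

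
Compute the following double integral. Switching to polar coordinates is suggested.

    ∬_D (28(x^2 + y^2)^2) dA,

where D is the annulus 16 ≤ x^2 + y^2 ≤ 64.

The region D is 4 ≤ r ≤ 8, 0 ≤ θ ≤ 2π in polar coordinates, where x = r cos(θ), y = r sin(θ), and dA = r dr dθ.

Under the substitution, the integrand becomes 28r^4, so

    ∬_D (28(x^2 + y^2)^2) dA = ∫_{0}^{2π} ∫_{4}^{8} (28r^4) · r dr dθ.

Inner integral (in r): ∫_{4}^{8} (28r^4) · r dr = 1204224.

Outer integral (in θ): ∫_{0}^{2π} (1204224) dθ = 2408448π.

Therefore ∬_D (28(x^2 + y^2)^2) dA = 2408448π.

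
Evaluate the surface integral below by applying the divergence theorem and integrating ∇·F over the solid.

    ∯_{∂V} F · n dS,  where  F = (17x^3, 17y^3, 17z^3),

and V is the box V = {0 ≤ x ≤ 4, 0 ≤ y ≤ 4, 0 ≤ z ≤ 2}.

By the divergence theorem,

    ∯_{∂V} F · n dS = ∭_V (∇ · F) dV.

Compute the divergence:
    ∇ · F = ∂F_x/∂x + ∂F_y/∂y + ∂F_z/∂z = 51x^2 + 51y^2 + 51z^2.

V is a rectangular box, so dV = dx dy dz with 0 ≤ x ≤ 4, 0 ≤ y ≤ 4, 0 ≤ z ≤ 2.

Integrate (51x^2 + 51y^2 + 51z^2) over V as an iterated integral:

    ∭_V (∇·F) dV = ∫_0^{4} ∫_0^{4} ∫_0^{2} (51x^2 + 51y^2 + 51z^2) dz dy dx.

Inner (z from 0 to 2): 102x^2 + 102y^2 + 136.
Middle (y from 0 to 4): 408x^2 + 2720.
Outer (x from 0 to 4): 19584.

Therefore ∯_{∂V} F · n dS = 19584.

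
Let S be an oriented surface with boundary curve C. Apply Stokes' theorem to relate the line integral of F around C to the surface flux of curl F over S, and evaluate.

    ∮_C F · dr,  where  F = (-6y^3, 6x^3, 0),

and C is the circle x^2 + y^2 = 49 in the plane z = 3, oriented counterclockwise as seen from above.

Let S be the flat disk x^2 + y^2 ≤ 49 in the plane z = 3, with upward unit normal n̂ = ẑ. By Stokes' theorem,

    ∮_C F · dr = ∬_S (∇ × F) · n̂ dS = ∬_D (curl F)_z dA,

where D is the disk x^2 + y^2 ≤ 49.

Compute the curl of F = (-6y^3, 6x^3, 0):
    (∇ × F)_x = ∂F_z/∂y - ∂F_y/∂z = 0,
    (∇ × F)_y = ∂F_x/∂z - ∂F_z/∂x = 0,
    (∇ × F)_z = ∂F_y/∂x - ∂F_x/∂y = 18x^2 + 18y^2.

On z = 3, (curl F)_z = 18x^2 + 18y^2.

Convert to polar (x = r cos θ, y = r sin θ, dA = r dr dθ); the integrand becomes 18r^2, so

    ∬_D (curl F)_z dA = ∫_0^{2π} ∫_0^{7} (18r^2) · r dr dθ.

Inner (r from 0 to 7): 21609/2.
Outer (θ from 0 to 2π): 21609π.

Therefore ∮_C F · dr = 21609π.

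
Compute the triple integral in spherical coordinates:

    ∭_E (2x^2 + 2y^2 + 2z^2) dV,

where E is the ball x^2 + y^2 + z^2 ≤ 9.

In spherical coordinates, x = ρ sin(φ) cos(θ), y = ρ sin(φ) sin(θ), z = ρ cos(φ), and dV = ρ^2 sin(φ) dρ dφ dθ.

The integrand becomes 2ρ^2, so

    ∭_E (2x^2 + 2y^2 + 2z^2) dV = ∫_{0}^{2π} ∫_{0}^{π} ∫_{0}^{3} (2ρ^2) · ρ^2 sin(φ) dρ dφ dθ.

Inner (ρ): 486sin(φ)/5.
Middle (φ): 972/5.
Outer (θ): 1944π/5.

Therefore the triple integral equals 1944π/5.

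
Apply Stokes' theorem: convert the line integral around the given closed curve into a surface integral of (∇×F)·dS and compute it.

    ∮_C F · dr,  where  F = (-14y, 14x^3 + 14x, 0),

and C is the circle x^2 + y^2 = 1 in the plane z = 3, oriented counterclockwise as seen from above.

Let S be the flat disk x^2 + y^2 ≤ 1 in the plane z = 3, with upward unit normal n̂ = ẑ. By Stokes' theorem,

    ∮_C F · dr = ∬_S (∇ × F) · n̂ dS = ∬_D (curl F)_z dA,

where D is the disk x^2 + y^2 ≤ 1.

Compute the curl of F = (-14y, 14x^3 + 14x, 0):
    (∇ × F)_x = ∂F_z/∂y - ∂F_y/∂z = 0,
    (∇ × F)_y = ∂F_x/∂z - ∂F_z/∂x = 0,
    (∇ × F)_z = ∂F_y/∂x - ∂F_x/∂y = 42x^2 + 28.

On z = 3, (curl F)_z = 42x^2 + 28.

Convert to polar (x = r cos θ, y = r sin θ, dA = r dr dθ); the integrand becomes 42r^2cos(θ)^2 + 28, so

    ∬_D (curl F)_z dA = ∫_0^{2π} ∫_0^{1} (42r^2cos(θ)^2 + 28) · r dr dθ.

Inner (r from 0 to 1): 21cos(θ)^2/2 + 14.
Outer (θ from 0 to 2π): 77π/2.

Therefore ∮_C F · dr = 77π/2.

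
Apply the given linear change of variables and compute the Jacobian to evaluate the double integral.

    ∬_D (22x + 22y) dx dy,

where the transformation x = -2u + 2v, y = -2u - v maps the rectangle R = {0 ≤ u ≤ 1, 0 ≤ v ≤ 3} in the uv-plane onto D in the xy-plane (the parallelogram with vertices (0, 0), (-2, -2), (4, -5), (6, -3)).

Compute the Jacobian determinant of (x, y) with respect to (u, v):

    ∂(x,y)/∂(u,v) = | -2  2 | = (-2)(-1) - (2)(-2) = 6.
                   | -2  -1 |

Its absolute value is |J| = 6 (the area scaling factor).

Substituting x = -2u + 2v, y = -2u - v into the integrand,

    22x + 22y → -88u + 22v,

so the integral becomes

    ∬_R (-88u + 22v) · |J| du dv = ∫_0^1 ∫_0^3 (-528u + 132v) dv du.

Inner (v): 594 - 1584u.
Outer (u): -198.

Therefore ∬_D (22x + 22y) dx dy = -198.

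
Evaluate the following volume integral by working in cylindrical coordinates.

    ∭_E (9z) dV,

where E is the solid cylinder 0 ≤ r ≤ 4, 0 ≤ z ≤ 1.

In cylindrical coordinates, x = r cos(θ), y = r sin(θ), z = z, and dV = r dr dθ dz.

The integrand becomes 9z, so

    ∭_E (9z) dV = ∫_{0}^{2π} ∫_{0}^{4} ∫_{0}^{1} (9z) · r dz dr dθ.

Inner (z): 9r/2.
Middle (r from 0 to 4): 36.
Outer (θ): 72π.

Therefore the triple integral equals 72π.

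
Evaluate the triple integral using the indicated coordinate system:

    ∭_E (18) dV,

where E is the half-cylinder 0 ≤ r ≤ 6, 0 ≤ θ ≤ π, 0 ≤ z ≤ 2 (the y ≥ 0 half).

In cylindrical coordinates, x = r cos(θ), y = r sin(θ), z = z, and dV = r dr dθ dz.

The integrand becomes 18, so

    ∭_E (18) dV = ∫_{0}^{π} ∫_{0}^{6} ∫_{0}^{2} (18) · r dz dr dθ.

Inner (z): 36r.
Middle (r from 0 to 6): 648.
Outer (θ): 648π.

Therefore the triple integral equals 648π.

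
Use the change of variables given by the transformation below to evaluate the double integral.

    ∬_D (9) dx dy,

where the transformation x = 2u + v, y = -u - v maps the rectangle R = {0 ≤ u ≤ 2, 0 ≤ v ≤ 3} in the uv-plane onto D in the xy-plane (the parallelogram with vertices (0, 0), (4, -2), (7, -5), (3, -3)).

Compute the Jacobian determinant of (x, y) with respect to (u, v):

    ∂(x,y)/∂(u,v) = | 2  1 | = (2)(-1) - (1)(-1) = -1.
                   | -1  -1 |

Its absolute value is |J| = 1 (the area scaling factor).

Substituting x = 2u + v, y = -u - v into the integrand,

    9 → 9,

so the integral becomes

    ∬_R (9) · |J| du dv = ∫_0^2 ∫_0^3 (9) dv du.

Inner (v): 27.
Outer (u): 54.

Therefore ∬_D (9) dx dy = 54.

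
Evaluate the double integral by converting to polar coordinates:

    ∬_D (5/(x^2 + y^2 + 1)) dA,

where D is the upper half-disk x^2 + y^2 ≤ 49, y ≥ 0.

The region D is 0 ≤ r ≤ 7, 0 ≤ θ ≤ π in polar coordinates, where x = r cos(θ), y = r sin(θ), and dA = r dr dθ.

Under the substitution, the integrand becomes 5/(r^2 + 1), so

    ∬_D (5/(x^2 + y^2 + 1)) dA = ∫_{0}^{π} ∫_{0}^{7} (5/(r^2 + 1)) · r dr dθ.

Inner integral (in r): ∫_{0}^{7} (5/(r^2 + 1)) · r dr = 5log(50)/2.

Outer integral (in θ): ∫_{0}^{π} (5log(50)/2) dθ = 5π log(50)/2.

Therefore ∬_D (5/(x^2 + y^2 + 1)) dA = 5π log(50)/2.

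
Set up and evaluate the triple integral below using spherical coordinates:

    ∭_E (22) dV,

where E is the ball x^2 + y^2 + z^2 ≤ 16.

In spherical coordinates, x = ρ sin(φ) cos(θ), y = ρ sin(φ) sin(θ), z = ρ cos(φ), and dV = ρ^2 sin(φ) dρ dφ dθ.

The integrand becomes 22, so

    ∭_E (22) dV = ∫_{0}^{2π} ∫_{0}^{π} ∫_{0}^{4} (22) · ρ^2 sin(φ) dρ dφ dθ.

Inner (ρ): 1408sin(φ)/3.
Middle (φ): 2816/3.
Outer (θ): 5632π/3.

Therefore the triple integral equals 5632π/3.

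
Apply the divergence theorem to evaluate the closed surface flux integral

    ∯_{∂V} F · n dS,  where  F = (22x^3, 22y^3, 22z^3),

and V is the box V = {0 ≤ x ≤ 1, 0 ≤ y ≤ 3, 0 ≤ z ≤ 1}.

By the divergence theorem,

    ∯_{∂V} F · n dS = ∭_V (∇ · F) dV.

Compute the divergence:
    ∇ · F = ∂F_x/∂x + ∂F_y/∂y + ∂F_z/∂z = 66x^2 + 66y^2 + 66z^2.

V is a rectangular box, so dV = dx dy dz with 0 ≤ x ≤ 1, 0 ≤ y ≤ 3, 0 ≤ z ≤ 1.

Integrate (66x^2 + 66y^2 + 66z^2) over V as an iterated integral:

    ∭_V (∇·F) dV = ∫_0^{1} ∫_0^{3} ∫_0^{1} (66x^2 + 66y^2 + 66z^2) dz dy dx.

Inner (z from 0 to 1): 66x^2 + 66y^2 + 22.
Middle (y from 0 to 3): 198x^2 + 660.
Outer (x from 0 to 1): 726.

Therefore ∯_{∂V} F · n dS = 726.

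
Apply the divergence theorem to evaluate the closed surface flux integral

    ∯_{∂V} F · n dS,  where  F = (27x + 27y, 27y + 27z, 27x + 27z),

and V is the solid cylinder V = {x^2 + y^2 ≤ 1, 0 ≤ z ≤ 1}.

By the divergence theorem,

    ∯_{∂V} F · n dS = ∭_V (∇ · F) dV.

Compute the divergence:
    ∇ · F = ∂F_x/∂x + ∂F_y/∂y + ∂F_z/∂z = 27 + 27 + 27 = 81.

In cylindrical coordinates, x = r cos(θ), y = r sin(θ), z = z, dV = r dr dθ dz, with 0 ≤ r ≤ 1, 0 ≤ θ ≤ 2π, 0 ≤ z ≤ 1.

The integrand, after substitution and multiplying by the volume element, becomes (81) · r, so

    ∭_V (∇·F) dV = ∫_0^{2π} ∫_0^{1} ∫_0^{1} (81) · r dz dr dθ.

Inner (z from 0 to 1): 81r.
Middle (r from 0 to 1): 81/2.
Outer (θ from 0 to 2π): 81π.

Therefore ∯_{∂V} F · n dS = 81π.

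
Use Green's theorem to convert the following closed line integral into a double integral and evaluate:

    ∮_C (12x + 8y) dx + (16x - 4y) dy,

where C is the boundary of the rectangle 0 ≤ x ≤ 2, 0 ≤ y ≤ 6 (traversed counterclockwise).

Green's theorem converts the closed line integral into a double integral over the enclosed region D:

    ∮_C P dx + Q dy = ∬_D (∂Q/∂x - ∂P/∂y) dA.

Here P = 12x + 8y, Q = 16x - 4y, so

    ∂Q/∂x = 16,    ∂P/∂y = 8,
    ∂Q/∂x - ∂P/∂y = 8.

D is the region 0 ≤ x ≤ 2, 0 ≤ y ≤ 6. Evaluating the double integral:

    ∬_D (8) dA = ∫_0^{2} ∫_0^{6} (8) dy dx.

Inner (y from 0 to 6): 48.
Outer (x from 0 to 2): 96.

Therefore ∮_C P dx + Q dy = 96.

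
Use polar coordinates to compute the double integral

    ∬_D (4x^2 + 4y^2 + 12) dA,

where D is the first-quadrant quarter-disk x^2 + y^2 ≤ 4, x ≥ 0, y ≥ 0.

The region D is 0 ≤ r ≤ 2, 0 ≤ θ ≤ π/2 in polar coordinates, where x = r cos(θ), y = r sin(θ), and dA = r dr dθ.

Under the substitution, the integrand becomes 4r^2 + 12, so

    ∬_D (4x^2 + 4y^2 + 12) dA = ∫_{0}^{π/2} ∫_{0}^{2} (4r^2 + 12) · r dr dθ.

Inner integral (in r): ∫_{0}^{2} (4r^2 + 12) · r dr = 40.

Outer integral (in θ): ∫_{0}^{π/2} (40) dθ = 20π.

Therefore ∬_D (4x^2 + 4y^2 + 12) dA = 20π.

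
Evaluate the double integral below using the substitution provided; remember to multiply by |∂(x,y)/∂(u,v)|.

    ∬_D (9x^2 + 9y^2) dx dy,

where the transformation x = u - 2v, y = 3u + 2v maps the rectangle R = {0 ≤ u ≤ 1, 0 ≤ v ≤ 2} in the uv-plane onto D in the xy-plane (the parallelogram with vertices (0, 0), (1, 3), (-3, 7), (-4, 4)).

Compute the Jacobian determinant of (x, y) with respect to (u, v):

    ∂(x,y)/∂(u,v) = | 1  -2 | = (1)(2) - (-2)(3) = 8.
                   | 3  2 |

Its absolute value is |J| = 8 (the area scaling factor).

Substituting x = u - 2v, y = 3u + 2v into the integrand,

    9x^2 + 9y^2 → 90u^2 + 72u v + 72v^2,

so the integral becomes

    ∬_R (90u^2 + 72u v + 72v^2) · |J| du dv = ∫_0^1 ∫_0^2 (720u^2 + 576u v + 576v^2) dv du.

Inner (v): 1440u^2 + 1152u + 1536.
Outer (u): 2592.

Therefore ∬_D (9x^2 + 9y^2) dx dy = 2592.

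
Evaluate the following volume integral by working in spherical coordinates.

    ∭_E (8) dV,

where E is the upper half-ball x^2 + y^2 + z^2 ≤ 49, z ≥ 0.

In spherical coordinates, x = ρ sin(φ) cos(θ), y = ρ sin(φ) sin(θ), z = ρ cos(φ), and dV = ρ^2 sin(φ) dρ dφ dθ.

The integrand becomes 8, so

    ∭_E (8) dV = ∫_{0}^{2π} ∫_{0}^{π/2} ∫_{0}^{7} (8) · ρ^2 sin(φ) dρ dφ dθ.

Inner (ρ): 2744sin(φ)/3.
Middle (φ): 2744/3.
Outer (θ): 5488π/3.

Therefore the triple integral equals 5488π/3.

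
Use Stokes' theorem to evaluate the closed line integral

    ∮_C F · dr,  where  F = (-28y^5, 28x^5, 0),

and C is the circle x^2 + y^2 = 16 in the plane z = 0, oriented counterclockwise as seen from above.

Let S be the flat disk x^2 + y^2 ≤ 16 in the plane z = 0, with upward unit normal n̂ = ẑ. By Stokes' theorem,

    ∮_C F · dr = ∬_S (∇ × F) · n̂ dS = ∬_D (curl F)_z dA,

where D is the disk x^2 + y^2 ≤ 16.

Compute the curl of F = (-28y^5, 28x^5, 0):
    (∇ × F)_x = ∂F_z/∂y - ∂F_y/∂z = 0,
    (∇ × F)_y = ∂F_x/∂z - ∂F_z/∂x = 0,
    (∇ × F)_z = ∂F_y/∂x - ∂F_x/∂y = 140x^4 + 140y^4.

On z = 0, (curl F)_z = 140x^4 + 140y^4.

Convert to polar (x = r cos θ, y = r sin θ, dA = r dr dθ); the integrand becomes 140r^4(sin(θ)^4 + cos(θ)^4), so

    ∬_D (curl F)_z dA = ∫_0^{2π} ∫_0^{4} (140r^4(sin(θ)^4 + cos(θ)^4)) · r dr dθ.

Inner (r from 0 to 4): 286720sin(θ)^4/3 + 286720cos(θ)^4/3.
Outer (θ from 0 to 2π): 143360π.

Therefore ∮_C F · dr = 143360π.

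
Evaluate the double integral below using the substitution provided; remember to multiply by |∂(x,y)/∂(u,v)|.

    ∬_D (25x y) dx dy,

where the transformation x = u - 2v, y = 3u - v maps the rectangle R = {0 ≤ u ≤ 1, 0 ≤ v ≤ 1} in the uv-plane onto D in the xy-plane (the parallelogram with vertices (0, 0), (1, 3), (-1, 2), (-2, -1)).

Compute the Jacobian determinant of (x, y) with respect to (u, v):

    ∂(x,y)/∂(u,v) = | 1  -2 | = (1)(-1) - (-2)(3) = 5.
                   | 3  -1 |

Its absolute value is |J| = 5 (the area scaling factor).

Substituting x = u - 2v, y = 3u - v into the integrand,

    25x y → 75u^2 - 175u v + 50v^2,

so the integral becomes

    ∬_R (75u^2 - 175u v + 50v^2) · |J| du dv = ∫_0^1 ∫_0^1 (375u^2 - 875u v + 250v^2) dv du.

Inner (v): 375u^2 - 875u/2 + 250/3.
Outer (u): -125/12.

Therefore ∬_D (25x y) dx dy = -125/12.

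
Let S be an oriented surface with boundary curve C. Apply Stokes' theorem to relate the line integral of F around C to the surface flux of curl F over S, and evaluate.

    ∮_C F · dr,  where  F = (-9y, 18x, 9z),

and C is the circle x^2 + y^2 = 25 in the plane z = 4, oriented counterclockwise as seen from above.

Let S be the flat disk x^2 + y^2 ≤ 25 in the plane z = 4, with upward unit normal n̂ = ẑ. By Stokes' theorem,

    ∮_C F · dr = ∬_S (∇ × F) · n̂ dS = ∬_D (curl F)_z dA,

where D is the disk x^2 + y^2 ≤ 25.

Compute the curl of F = (-9y, 18x, 9z):
    (∇ × F)_x = ∂F_z/∂y - ∂F_y/∂z = 0,
    (∇ × F)_y = ∂F_x/∂z - ∂F_z/∂x = 0,
    (∇ × F)_z = ∂F_y/∂x - ∂F_x/∂y = 27.

On z = 4, (curl F)_z = 27.

Convert to polar (x = r cos θ, y = r sin θ, dA = r dr dθ); the integrand becomes 27, so

    ∬_D (curl F)_z dA = ∫_0^{2π} ∫_0^{5} (27) · r dr dθ.

Inner (r from 0 to 5): 675/2.
Outer (θ from 0 to 2π): 675π.

Therefore ∮_C F · dr = 675π.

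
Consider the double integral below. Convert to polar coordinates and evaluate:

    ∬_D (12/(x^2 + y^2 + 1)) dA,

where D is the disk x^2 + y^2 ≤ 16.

The region D is 0 ≤ r ≤ 4, 0 ≤ θ ≤ 2π in polar coordinates, where x = r cos(θ), y = r sin(θ), and dA = r dr dθ.

Under the substitution, the integrand becomes 12/(r^2 + 1), so

    ∬_D (12/(x^2 + y^2 + 1)) dA = ∫_{0}^{2π} ∫_{0}^{4} (12/(r^2 + 1)) · r dr dθ.

Inner integral (in r): ∫_{0}^{4} (12/(r^2 + 1)) · r dr = log(24137569).

Outer integral (in θ): ∫_{0}^{2π} (log(24137569)) dθ = 12π log(17).

Therefore ∬_D (12/(x^2 + y^2 + 1)) dA = 12π log(17).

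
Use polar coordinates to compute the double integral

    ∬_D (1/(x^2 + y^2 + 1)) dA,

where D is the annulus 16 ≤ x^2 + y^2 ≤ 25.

The region D is 4 ≤ r ≤ 5, 0 ≤ θ ≤ 2π in polar coordinates, where x = r cos(θ), y = r sin(θ), and dA = r dr dθ.

Under the substitution, the integrand becomes 1/(r^2 + 1), so

    ∬_D (1/(x^2 + y^2 + 1)) dA = ∫_{0}^{2π} ∫_{4}^{5} (1/(r^2 + 1)) · r dr dθ.

Inner integral (in r): ∫_{4}^{5} (1/(r^2 + 1)) · r dr = -log(17)/2 + log(26)/2.

Outer integral (in θ): ∫_{0}^{2π} (-log(17)/2 + log(26)/2) dθ = log((26/17)^π).

Therefore ∬_D (1/(x^2 + y^2 + 1)) dA = log((26/17)^π).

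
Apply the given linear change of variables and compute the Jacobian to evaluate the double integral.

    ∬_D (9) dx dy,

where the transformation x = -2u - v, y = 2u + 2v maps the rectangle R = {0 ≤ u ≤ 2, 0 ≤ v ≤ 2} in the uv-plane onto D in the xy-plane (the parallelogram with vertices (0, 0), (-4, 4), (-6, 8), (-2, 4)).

Compute the Jacobian determinant of (x, y) with respect to (u, v):

    ∂(x,y)/∂(u,v) = | -2  -1 | = (-2)(2) - (-1)(2) = -2.
                   | 2  2 |

Its absolute value is |J| = 2 (the area scaling factor).

Substituting x = -2u - v, y = 2u + 2v into the integrand,

    9 → 9,

so the integral becomes

    ∬_R (9) · |J| du dv = ∫_0^2 ∫_0^2 (18) dv du.

Inner (v): 36.
Outer (u): 72.

Therefore ∬_D (9) dx dy = 72.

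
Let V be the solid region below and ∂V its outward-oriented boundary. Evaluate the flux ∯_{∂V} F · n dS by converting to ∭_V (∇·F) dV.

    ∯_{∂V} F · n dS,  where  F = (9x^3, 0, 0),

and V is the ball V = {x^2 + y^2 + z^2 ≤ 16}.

By the divergence theorem,

    ∯_{∂V} F · n dS = ∭_V (∇ · F) dV.

Compute the divergence:
    ∇ · F = ∂F_x/∂x + ∂F_y/∂y + ∂F_z/∂z = 27x^2 + 0 + 0 = 27x^2.

In spherical coordinates, x = ρ sin(φ) cos(θ), y = ρ sin(φ) sin(θ), z = ρ cos(φ), dV = ρ^2 sin(φ) dρ dφ dθ, with 0 ≤ ρ ≤ 4, 0 ≤ φ ≤ π, 0 ≤ θ ≤ 2π.

The integrand, after substitution and multiplying by the volume element, becomes (27ρ^2sin(φ)^2cos(θ)^2) · ρ^2 sin(φ), so

    ∭_V (∇·F) dV = ∫_0^{2π} ∫_0^{π} ∫_0^{4} (27ρ^2sin(φ)^2cos(θ)^2) · ρ^2 sin(φ) dρ dφ dθ.

Inner (ρ from 0 to 4): 27648sin(φ)^3cos(θ)^2/5.
Middle (φ from 0 to π): 36864cos(θ)^2/5.
Outer (θ from 0 to 2π): 36864π/5.

Therefore ∯_{∂V} F · n dS = 36864π/5.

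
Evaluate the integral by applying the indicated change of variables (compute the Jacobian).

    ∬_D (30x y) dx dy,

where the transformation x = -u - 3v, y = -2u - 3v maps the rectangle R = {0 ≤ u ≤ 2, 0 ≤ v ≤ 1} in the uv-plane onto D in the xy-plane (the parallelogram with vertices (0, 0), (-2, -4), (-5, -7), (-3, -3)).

Compute the Jacobian determinant of (x, y) with respect to (u, v):

    ∂(x,y)/∂(u,v) = | -1  -3 | = (-1)(-3) - (-3)(-2) = -3.
                   | -2  -3 |

Its absolute value is |J| = 3 (the area scaling factor).

Substituting x = -u - 3v, y = -2u - 3v into the integrand,

    30x y → 60u^2 + 270u v + 270v^2,

so the integral becomes

    ∬_R (60u^2 + 270u v + 270v^2) · |J| du dv = ∫_0^2 ∫_0^1 (180u^2 + 810u v + 810v^2) dv du.

Inner (v): 180u^2 + 405u + 270.
Outer (u): 1830.

Therefore ∬_D (30x y) dx dy = 1830.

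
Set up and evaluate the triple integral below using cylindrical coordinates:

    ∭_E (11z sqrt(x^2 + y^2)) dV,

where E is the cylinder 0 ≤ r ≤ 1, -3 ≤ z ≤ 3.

In cylindrical coordinates, x = r cos(θ), y = r sin(θ), z = z, and dV = r dr dθ dz.

The integrand becomes 11r z, so

    ∭_E (11z sqrt(x^2 + y^2)) dV = ∫_{0}^{2π} ∫_{0}^{1} ∫_{-3}^{3} (11r z) · r dz dr dθ.

Inner (z): 0.
Middle (r from 0 to 1): 0.
Outer (θ): 0.

Therefore the triple integral equals 0.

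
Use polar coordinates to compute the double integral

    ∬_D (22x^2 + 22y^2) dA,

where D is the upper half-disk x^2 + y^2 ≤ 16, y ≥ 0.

The region D is 0 ≤ r ≤ 4, 0 ≤ θ ≤ π in polar coordinates, where x = r cos(θ), y = r sin(θ), and dA = r dr dθ.

Under the substitution, the integrand becomes 22r^2, so

    ∬_D (22x^2 + 22y^2) dA = ∫_{0}^{π} ∫_{0}^{4} (22r^2) · r dr dθ.

Inner integral (in r): ∫_{0}^{4} (22r^2) · r dr = 1408.

Outer integral (in θ): ∫_{0}^{π} (1408) dθ = 1408π.

Therefore ∬_D (22x^2 + 22y^2) dA = 1408π.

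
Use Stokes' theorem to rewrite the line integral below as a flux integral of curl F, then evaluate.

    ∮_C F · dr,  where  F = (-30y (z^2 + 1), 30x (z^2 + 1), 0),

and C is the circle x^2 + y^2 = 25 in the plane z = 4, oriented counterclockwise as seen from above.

Let S be the flat disk x^2 + y^2 ≤ 25 in the plane z = 4, with upward unit normal n̂ = ẑ. By Stokes' theorem,

    ∮_C F · dr = ∬_S (∇ × F) · n̂ dS = ∬_D (curl F)_z dA,

where D is the disk x^2 + y^2 ≤ 25.

Compute the curl of F = (-30y (z^2 + 1), 30x (z^2 + 1), 0):
    (∇ × F)_x = ∂F_z/∂y - ∂F_y/∂z = -60x z,
    (∇ × F)_y = ∂F_x/∂z - ∂F_z/∂x = -60y z,
    (∇ × F)_z = ∂F_y/∂x - ∂F_x/∂y = 60z^2 + 60.

On z = 4, (curl F)_z = 1020.

Convert to polar (x = r cos θ, y = r sin θ, dA = r dr dθ); the integrand becomes 1020, so

    ∬_D (curl F)_z dA = ∫_0^{2π} ∫_0^{5} (1020) · r dr dθ.

Inner (r from 0 to 5): 12750.
Outer (θ from 0 to 2π): 25500π.

Therefore ∮_C F · dr = 25500π.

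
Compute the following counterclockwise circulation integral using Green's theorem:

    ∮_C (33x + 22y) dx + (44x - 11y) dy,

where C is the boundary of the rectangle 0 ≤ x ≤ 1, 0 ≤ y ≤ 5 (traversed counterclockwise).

Green's theorem converts the closed line integral into a double integral over the enclosed region D:

    ∮_C P dx + Q dy = ∬_D (∂Q/∂x - ∂P/∂y) dA.

Here P = 33x + 22y, Q = 44x - 11y, so

    ∂Q/∂x = 44,    ∂P/∂y = 22,
    ∂Q/∂x - ∂P/∂y = 22.

D is the region 0 ≤ x ≤ 1, 0 ≤ y ≤ 5. Evaluating the double integral:

    ∬_D (22) dA = ∫_0^{1} ∫_0^{5} (22) dy dx.

Inner (y from 0 to 5): 110.
Outer (x from 0 to 1): 110.

Therefore ∮_C P dx + Q dy = 110.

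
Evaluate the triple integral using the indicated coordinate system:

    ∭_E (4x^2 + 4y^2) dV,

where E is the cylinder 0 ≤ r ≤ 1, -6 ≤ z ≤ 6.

In cylindrical coordinates, x = r cos(θ), y = r sin(θ), z = z, and dV = r dr dθ dz.

The integrand becomes 4r^2, so

    ∭_E (4x^2 + 4y^2) dV = ∫_{0}^{2π} ∫_{0}^{1} ∫_{-6}^{6} (4r^2) · r dz dr dθ.

Inner (z): 48r^3.
Middle (r from 0 to 1): 12.
Outer (θ): 24π.

Therefore the triple integral equals 24π.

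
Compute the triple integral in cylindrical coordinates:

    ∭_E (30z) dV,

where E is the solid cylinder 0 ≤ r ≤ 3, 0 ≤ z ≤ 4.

In cylindrical coordinates, x = r cos(θ), y = r sin(θ), z = z, and dV = r dr dθ dz.

The integrand becomes 30z, so

    ∭_E (30z) dV = ∫_{0}^{2π} ∫_{0}^{3} ∫_{0}^{4} (30z) · r dz dr dθ.

Inner (z): 240r.
Middle (r from 0 to 3): 1080.
Outer (θ): 2160π.

Therefore the triple integral equals 2160π.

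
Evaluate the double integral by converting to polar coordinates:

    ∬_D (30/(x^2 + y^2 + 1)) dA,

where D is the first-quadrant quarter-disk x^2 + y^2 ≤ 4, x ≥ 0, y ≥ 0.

The region D is 0 ≤ r ≤ 2, 0 ≤ θ ≤ π/2 in polar coordinates, where x = r cos(θ), y = r sin(θ), and dA = r dr dθ.

Under the substitution, the integrand becomes 30/(r^2 + 1), so

    ∬_D (30/(x^2 + y^2 + 1)) dA = ∫_{0}^{π/2} ∫_{0}^{2} (30/(r^2 + 1)) · r dr dθ.

Inner integral (in r): ∫_{0}^{2} (30/(r^2 + 1)) · r dr = log(30517578125).

Outer integral (in θ): ∫_{0}^{π/2} (log(30517578125)) dθ = log(30517578125^(π/2)).

Therefore ∬_D (30/(x^2 + y^2 + 1)) dA = log(30517578125^(π/2)).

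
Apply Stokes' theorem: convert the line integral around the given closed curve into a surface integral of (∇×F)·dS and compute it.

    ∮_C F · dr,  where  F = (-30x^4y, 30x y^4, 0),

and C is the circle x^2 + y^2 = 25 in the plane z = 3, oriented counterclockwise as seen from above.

Let S be the flat disk x^2 + y^2 ≤ 25 in the plane z = 3, with upward unit normal n̂ = ẑ. By Stokes' theorem,

    ∮_C F · dr = ∬_S (∇ × F) · n̂ dS = ∬_D (curl F)_z dA,

where D is the disk x^2 + y^2 ≤ 25.

Compute the curl of F = (-30x^4y, 30x y^4, 0):
    (∇ × F)_x = ∂F_z/∂y - ∂F_y/∂z = 0,
    (∇ × F)_y = ∂F_x/∂z - ∂F_z/∂x = 0,
    (∇ × F)_z = ∂F_y/∂x - ∂F_x/∂y = 30x^4 + 30y^4.

On z = 3, (curl F)_z = 30x^4 + 30y^4.

Convert to polar (x = r cos θ, y = r sin θ, dA = r dr dθ); the integrand becomes 30r^4(sin(θ)^4 + cos(θ)^4), so

    ∬_D (curl F)_z dA = ∫_0^{2π} ∫_0^{5} (30r^4(sin(θ)^4 + cos(θ)^4)) · r dr dθ.

Inner (r from 0 to 5): 78125sin(θ)^4 + 78125cos(θ)^4.
Outer (θ from 0 to 2π): 234375π/2.

Therefore ∮_C F · dr = 234375π/2.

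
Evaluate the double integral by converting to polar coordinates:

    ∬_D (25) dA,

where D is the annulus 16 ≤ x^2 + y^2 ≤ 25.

The region D is 4 ≤ r ≤ 5, 0 ≤ θ ≤ 2π in polar coordinates, where x = r cos(θ), y = r sin(θ), and dA = r dr dθ.

Under the substitution, the integrand becomes 25, so

    ∬_D (25) dA = ∫_{0}^{2π} ∫_{4}^{5} (25) · r dr dθ.

Inner integral (in r): ∫_{4}^{5} (25) · r dr = 225/2.

Outer integral (in θ): ∫_{0}^{2π} (225/2) dθ = 225π.

Therefore ∬_D (25) dA = 225π.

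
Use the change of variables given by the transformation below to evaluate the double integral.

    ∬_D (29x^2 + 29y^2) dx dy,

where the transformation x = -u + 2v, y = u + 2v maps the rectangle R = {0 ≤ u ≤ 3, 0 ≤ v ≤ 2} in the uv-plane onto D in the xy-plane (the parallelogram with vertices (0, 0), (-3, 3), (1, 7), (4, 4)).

Compute the Jacobian determinant of (x, y) with respect to (u, v):

    ∂(x,y)/∂(u,v) = | -1  2 | = (-1)(2) - (2)(1) = -4.
                   | 1  2 |

Its absolute value is |J| = 4 (the area scaling factor).

Substituting x = -u + 2v, y = u + 2v into the integrand,

    29x^2 + 29y^2 → 58u^2 + 232v^2,

so the integral becomes

    ∬_R (58u^2 + 232v^2) · |J| du dv = ∫_0^3 ∫_0^2 (232u^2 + 928v^2) dv du.

Inner (v): 464u^2 + 7424/3.
Outer (u): 11600.

Therefore ∬_D (29x^2 + 29y^2) dx dy = 11600.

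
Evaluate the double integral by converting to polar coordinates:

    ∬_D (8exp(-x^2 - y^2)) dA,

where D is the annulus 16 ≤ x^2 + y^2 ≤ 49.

The region D is 4 ≤ r ≤ 7, 0 ≤ θ ≤ 2π in polar coordinates, where x = r cos(θ), y = r sin(θ), and dA = r dr dθ.

Under the substitution, the integrand becomes 8exp(-r^2), so

    ∬_D (8exp(-x^2 - y^2)) dA = ∫_{0}^{2π} ∫_{4}^{7} (8exp(-r^2)) · r dr dθ.

Inner integral (in r): ∫_{4}^{7} (8exp(-r^2)) · r dr = -(4 - 4exp(33))exp(-49).

Outer integral (in θ): ∫_{0}^{2π} (-(4 - 4exp(33))exp(-49)) dθ = -8π (1 - exp(33))exp(-49).

Therefore ∬_D (8exp(-x^2 - y^2)) dA = -8π (1 - exp(33))exp(-49).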